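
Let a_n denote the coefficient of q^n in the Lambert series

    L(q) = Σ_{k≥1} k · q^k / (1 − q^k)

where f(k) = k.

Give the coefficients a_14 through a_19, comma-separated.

24, 24, 31, 18, 39, 20

d|14:{1,2,7,14}  Σf=1+2+7+14=24
q^15  k|15↦f(k): 1:1 3:3 5:5 15:15  a_15=24
q^16  k|16↦f(k): 16:16 8:8 4:4 2:2 1:1  a_16=31
n=17: 1·17 17·1  f→[1+17]=18
[q^18] f(1)=1,f(2)=2,f(3)=3,f(6)=6,f(9)=9,f(18)=18 ⇒ 39
q^19  k|19↦f(k): 19:19 1:1  a_19=20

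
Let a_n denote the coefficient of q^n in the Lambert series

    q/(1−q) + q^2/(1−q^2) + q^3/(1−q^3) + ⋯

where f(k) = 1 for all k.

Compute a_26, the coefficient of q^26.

d|26:{26,13,2,1}  Σf=1+1+1+1=4

a_26 = 4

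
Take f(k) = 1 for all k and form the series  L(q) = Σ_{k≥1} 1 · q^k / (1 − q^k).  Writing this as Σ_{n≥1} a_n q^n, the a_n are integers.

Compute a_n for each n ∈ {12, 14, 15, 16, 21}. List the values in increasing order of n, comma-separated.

n=12: 12·1 6·2 4·3 3·4 2·6 1·12  f→[1+1+1+1+1+1]=6
n=14: 14·1 7·2 2·7 1·14  f→[1+1+1+1]=4
d|15:{1,3,5,15}  Σf=1+1+1+1=4
n=16: 16·1 8·2 4·4 2·8 1·16  f→[1+1+1+1+1]=5
[q^21] f(21)=1,f(7)=1,f(3)=1,f(1)=1 ⇒ 4

6, 4, 4, 5, 4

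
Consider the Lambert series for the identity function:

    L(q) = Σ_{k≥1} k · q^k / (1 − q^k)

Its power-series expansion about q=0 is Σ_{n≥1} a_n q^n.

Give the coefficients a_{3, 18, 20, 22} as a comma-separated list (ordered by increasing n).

4, 39, 42, 36

[q^3] f(1)=1,f(3)=3 ⇒ 4
n=18: 18·1 9·2 6·3 3·6 2·9 1·18  f→[18+9+6+3+2+1]=39
n=20: 20·1 10·2 5·4 4·5 2·10 1·20  f→[20+10+5+4+2+1]=42
n=22: 22·1 11·2 2·11 1·22  f→[22+11+2+1]=36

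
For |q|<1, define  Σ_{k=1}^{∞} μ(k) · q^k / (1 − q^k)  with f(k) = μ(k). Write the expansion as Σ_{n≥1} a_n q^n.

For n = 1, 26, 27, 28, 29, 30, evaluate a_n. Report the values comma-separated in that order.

1, 0, 0, 0, 0, 0

n=1: 1·1  μ→[1]=1
q^26  k|26↦μ(k): 26:1 13:-1 2:-1 1:1  a_26=0
[q^27] μ(27)=0,μ(9)=0,μ(3)=-1,μ(1)=1 ⇒ 0
q^28  k|28↦μ(k): 28:0 14:1 7:-1 4:0 2:-1 1:1  a_28=0
n=29: 1·29 29·1  μ→[1+(-1)]=0
n=30: 1·30 2·15 3·10 5·6 6·5 10·3 15·2 30·1  μ→[1+(-1)+(-1)+(-1)+1+1+1+(-1)]=0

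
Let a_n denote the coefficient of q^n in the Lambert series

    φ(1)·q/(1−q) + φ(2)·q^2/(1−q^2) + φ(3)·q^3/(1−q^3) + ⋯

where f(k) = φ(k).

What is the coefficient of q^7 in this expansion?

n=7: 7·1 1·7  φ→[6+1]=7

a_7 = 7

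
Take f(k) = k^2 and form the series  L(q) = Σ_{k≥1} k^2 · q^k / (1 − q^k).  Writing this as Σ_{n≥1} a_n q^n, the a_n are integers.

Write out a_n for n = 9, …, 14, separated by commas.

q^9  k|9↦f(k): 1:1 3:9 9:81  a_9=91
q^10  k|10↦f(k): 10:100 5:25 2:4 1:1  a_10=130
d|11:{1,11}  Σf=1+121=122
n=12: 12·1 6·2 4·3 3·4 2·6 1·12  f→[144+36+16+9+4+1]=210
d|13:{13,1}  Σf=169+1=170
q^14  k|14↦f(k): 1:1 2:4 7:49 14:196  a_14=250

91, 130, 122, 210, 170, 250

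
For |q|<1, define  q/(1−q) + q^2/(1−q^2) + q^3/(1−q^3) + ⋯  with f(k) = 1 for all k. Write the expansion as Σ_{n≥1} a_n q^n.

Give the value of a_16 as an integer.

[q^16] f(1)=1,f(2)=1,f(4)=1,f(8)=1,f(16)=1 ⇒ 5

a_16 = 5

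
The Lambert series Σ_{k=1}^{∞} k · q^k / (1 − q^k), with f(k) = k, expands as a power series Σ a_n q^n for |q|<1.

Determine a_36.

d|36:{36,18,12,9,6,4,3,2,1}  Σf=36+18+12+9+6+4+3+2+1=91

a_36 = 91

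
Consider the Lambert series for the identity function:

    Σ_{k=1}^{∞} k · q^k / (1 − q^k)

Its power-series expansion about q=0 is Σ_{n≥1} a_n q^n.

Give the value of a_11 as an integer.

d|11:{1,11}  Σf=1+11=12

a_11 = 12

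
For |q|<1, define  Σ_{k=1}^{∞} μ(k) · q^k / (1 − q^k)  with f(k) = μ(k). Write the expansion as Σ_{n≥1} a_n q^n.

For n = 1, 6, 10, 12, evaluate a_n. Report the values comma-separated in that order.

1, 0, 0, 0

[q^1] μ(1)=1 ⇒ 1
[q^6] μ(1)=1,μ(2)=-1,μ(3)=-1,μ(6)=1 ⇒ 0
q^10  k|10↦μ(k): 10:1 5:-1 2:-1 1:1  a_10=0
d|12:{1,2,3,4,6,12}  Σμ=1+(-1)+(-1)+0+1+0=0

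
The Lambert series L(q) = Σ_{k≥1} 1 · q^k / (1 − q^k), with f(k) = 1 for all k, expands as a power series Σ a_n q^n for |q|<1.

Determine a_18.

q^18  k|18↦f(k): 1:1 2:1 3:1 6:1 9:1 18:1  a_18=6

a_18 = 6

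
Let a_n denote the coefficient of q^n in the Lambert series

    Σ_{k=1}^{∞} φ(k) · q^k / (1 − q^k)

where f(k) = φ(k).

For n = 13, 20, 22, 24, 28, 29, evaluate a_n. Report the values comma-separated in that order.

q^13  k|13↦φ(k): 1:1 13:12  a_13=13
q^20  k|20↦φ(k): 20:8 10:4 5:4 4:2 2:1 1:1  a_20=20
[q^22] φ(1)=1,φ(2)=1,φ(11)=10,φ(22)=10 ⇒ 22
q^24  k|24↦φ(k): 1:1 2:1 3:2 4:2 6:2 8:4 12:4 24:8  a_24=24
q^28  k|28↦φ(k): 28:12 14:6 7:6 4:2 2:1 1:1  a_28=28
d|29:{1,29}  Σφ=1+28=29

13, 20, 22, 24, 28, 29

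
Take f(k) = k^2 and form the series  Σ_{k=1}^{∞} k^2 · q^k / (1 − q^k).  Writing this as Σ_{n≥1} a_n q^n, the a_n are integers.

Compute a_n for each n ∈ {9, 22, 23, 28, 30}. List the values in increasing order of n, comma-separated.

91, 610, 530, 1050, 1300

[q^9] f(1)=1,f(3)=9,f(9)=81 ⇒ 91
q^22  k|22↦f(k): 22:484 11:121 2:4 1:1  a_22=610
n=23: 23·1 1·23  f→[529+1]=530
d|28:{28,14,7,4,2,1}  Σf=784+196+49+16+4+1=1050
q^30  k|30↦f(k): 1:1 2:4 3:9 5:25 6:36 10:100 15:225 30:900  a_30=1300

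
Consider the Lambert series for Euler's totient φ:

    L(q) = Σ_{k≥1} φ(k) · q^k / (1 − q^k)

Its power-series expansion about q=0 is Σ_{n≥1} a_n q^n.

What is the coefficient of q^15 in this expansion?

[q^15] φ(1)=1,φ(3)=2,φ(5)=4,φ(15)=8 ⇒ 15

a_15 = 15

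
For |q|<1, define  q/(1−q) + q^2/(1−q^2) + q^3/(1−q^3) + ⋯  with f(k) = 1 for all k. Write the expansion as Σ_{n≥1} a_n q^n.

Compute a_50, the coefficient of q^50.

a_50 = 6

n=50: 1·50 2·25 5·10 10·5 25·2 50·1  f→[1+1+1+1+1+1]=6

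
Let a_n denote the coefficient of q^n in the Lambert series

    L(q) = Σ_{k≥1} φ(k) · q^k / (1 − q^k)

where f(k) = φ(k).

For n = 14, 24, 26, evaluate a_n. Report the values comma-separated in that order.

[q^14] φ(1)=1,φ(2)=1,φ(7)=6,φ(14)=6 ⇒ 14
d|24:{24,12,8,6,4,3,2,1}  Σφ=8+4+4+2+2+2+1+1=24
[q^26] φ(1)=1,φ(2)=1,φ(13)=12,φ(26)=12 ⇒ 26

14, 24, 26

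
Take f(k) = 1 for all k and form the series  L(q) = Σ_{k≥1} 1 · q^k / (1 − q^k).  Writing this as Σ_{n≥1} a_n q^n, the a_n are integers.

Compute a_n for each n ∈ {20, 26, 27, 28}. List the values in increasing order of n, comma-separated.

6, 4, 4, 6

d|20:{20,10,5,4,2,1}  Σf=1+1+1+1+1+1=6
d|26:{1,2,13,26}  Σf=1+1+1+1=4
n=27: 1·27 3·9 9·3 27·1  f→[1+1+1+1]=4
q^28  k|28↦f(k): 28:1 14:1 7:1 4:1 2:1 1:1  a_28=6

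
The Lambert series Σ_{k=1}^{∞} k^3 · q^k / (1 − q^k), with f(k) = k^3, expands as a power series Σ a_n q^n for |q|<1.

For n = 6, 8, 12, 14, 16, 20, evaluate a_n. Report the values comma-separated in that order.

d|6:{6,3,2,1}  Σf=216+27+8+1=252
q^8  k|8↦f(k): 1:1 2:8 4:64 8:512  a_8=585
d|12:{12,6,4,3,2,1}  Σf=1728+216+64+27+8+1=2044
q^14  k|14↦f(k): 1:1 2:8 7:343 14:2744  a_14=3096
q^16  k|16↦f(k): 1:1 2:8 4:64 8:512 16:4096  a_16=4681
q^20  k|20↦f(k): 1:1 2:8 4:64 5:125 10:1000 20:8000  a_20=9198

252, 585, 2044, 3096, 4681, 9198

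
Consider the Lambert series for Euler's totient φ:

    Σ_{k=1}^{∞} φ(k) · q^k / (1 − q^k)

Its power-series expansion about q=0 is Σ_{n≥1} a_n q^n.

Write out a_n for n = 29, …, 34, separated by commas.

n=29: 1·29 29·1  φ→[1+28]=29
n=30: 1·30 2·15 3·10 5·6 6·5 10·3 15·2 30·1  φ→[1+1+2+4+2+4+8+8]=30
[q^31] φ(1)=1,φ(31)=30 ⇒ 31
[q^32] φ(1)=1,φ(2)=1,φ(4)=2,φ(8)=4,φ(16)=8,φ(32)=16 ⇒ 32
q^33  k|33↦φ(k): 1:1 3:2 11:10 33:20  a_33=33
[q^34] φ(1)=1,φ(2)=1,φ(17)=16,φ(34)=16 ⇒ 34

29, 30, 31, 32, 33, 34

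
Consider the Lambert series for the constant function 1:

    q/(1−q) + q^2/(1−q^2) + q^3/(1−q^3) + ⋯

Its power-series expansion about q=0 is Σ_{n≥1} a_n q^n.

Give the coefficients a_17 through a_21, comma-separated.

2, 6, 2, 6, 4

d|17:{1,17}  Σf=1+1=2
q^18  k|18↦f(k): 1:1 2:1 3:1 6:1 9:1 18:1  a_18=6
[q^19] f(19)=1,f(1)=1 ⇒ 2
d|20:{1,2,4,5,10,20}  Σf=1+1+1+1+1+1=6
[q^21] f(21)=1,f(7)=1,f(3)=1,f(1)=1 ⇒ 4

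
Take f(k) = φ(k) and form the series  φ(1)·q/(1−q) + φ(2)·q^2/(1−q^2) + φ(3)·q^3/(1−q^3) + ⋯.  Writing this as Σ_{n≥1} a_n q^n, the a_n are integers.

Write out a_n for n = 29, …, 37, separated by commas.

q^29  k|29↦φ(k): 1:1 29:28  a_29=29
q^30  k|30↦φ(k): 30:8 15:8 10:4 6:2 5:4 3:2 2:1 1:1  a_30=30
[q^31] φ(31)=30,φ(1)=1 ⇒ 31
[q^32] φ(1)=1,φ(2)=1,φ(4)=2,φ(8)=4,φ(16)=8,φ(32)=16 ⇒ 32
[q^33] φ(1)=1,φ(3)=2,φ(11)=10,φ(33)=20 ⇒ 33
d|34:{1,2,17,34}  Σφ=1+1+16+16=34
q^35  k|35↦φ(k): 35:24 7:6 5:4 1:1  a_35=35
[q^36] φ(36)=12,φ(18)=6,φ(12)=4,φ(9)=6,φ(6)=2,φ(4)=2,φ(3)=2,φ(2)=1,φ(1)=1 ⇒ 36
d|37:{1,37}  Σφ=1+36=37

29, 30, 31, 32, 33, 34, 35, 36, 37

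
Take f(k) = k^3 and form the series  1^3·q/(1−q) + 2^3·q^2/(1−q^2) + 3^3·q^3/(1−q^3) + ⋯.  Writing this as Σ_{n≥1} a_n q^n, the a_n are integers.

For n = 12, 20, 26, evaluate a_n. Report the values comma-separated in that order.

2044, 9198, 19782

d|12:{12,6,4,3,2,1}  Σf=1728+216+64+27+8+1=2044
q^20  k|20↦f(k): 20:8000 10:1000 5:125 4:64 2:8 1:1  a_20=9198
[q^26] f(1)=1,f(2)=8,f(13)=2197,f(26)=17576 ⇒ 19782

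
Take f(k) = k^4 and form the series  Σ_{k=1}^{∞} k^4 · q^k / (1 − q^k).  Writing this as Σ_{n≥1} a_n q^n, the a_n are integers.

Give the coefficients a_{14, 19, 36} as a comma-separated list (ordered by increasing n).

40834, 130322, 1813539

[q^14] f(14)=38416,f(7)=2401,f(2)=16,f(1)=1 ⇒ 40834
q^19  k|19↦f(k): 19:130321 1:1  a_19=130322
n=36: 36·1 18·2 12·3 9·4 6·6 4·9 3·12 2·18 1·36  f→[1679616+104976+20736+6561+1296+256+81+16+1]=1813539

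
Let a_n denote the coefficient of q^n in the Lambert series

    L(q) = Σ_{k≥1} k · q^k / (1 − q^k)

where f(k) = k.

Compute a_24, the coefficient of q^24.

a_24 = 60

q^24  k|24↦f(k): 1:1 2:2 3:3 4:4 6:6 8:8 12:12 24:24  a_24=60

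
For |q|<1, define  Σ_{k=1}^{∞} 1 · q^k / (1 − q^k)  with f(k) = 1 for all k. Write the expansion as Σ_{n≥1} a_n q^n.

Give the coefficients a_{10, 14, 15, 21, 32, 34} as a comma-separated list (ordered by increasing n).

d|10:{1,2,5,10}  Σf=1+1+1+1=4
n=14: 14·1 7·2 2·7 1·14  f→[1+1+1+1]=4
n=15: 15·1 5·3 3·5 1·15  f→[1+1+1+1]=4
[q^21] f(1)=1,f(3)=1,f(7)=1,f(21)=1 ⇒ 4
n=32: 1·32 2·16 4·8 8·4 16·2 32·1  f→[1+1+1+1+1+1]=6
d|34:{34,17,2,1}  Σf=1+1+1+1=4

4, 4, 4, 4, 6, 4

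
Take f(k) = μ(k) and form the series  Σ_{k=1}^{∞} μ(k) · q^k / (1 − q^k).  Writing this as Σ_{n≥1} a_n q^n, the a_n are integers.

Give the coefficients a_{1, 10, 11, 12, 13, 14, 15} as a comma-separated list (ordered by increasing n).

n=1: 1·1  μ→[1]=1
n=10: 10·1 5·2 2·5 1·10  μ→[1+(-1)+(-1)+1]=0
[q^11] μ(11)=-1,μ(1)=1 ⇒ 0
n=12: 12·1 6·2 4·3 3·4 2·6 1·12  μ→[0+1+0+(-1)+(-1)+1]=0
d|13:{1,13}  Σμ=1+(-1)=0
[q^14] μ(14)=1,μ(7)=-1,μ(2)=-1,μ(1)=1 ⇒ 0
n=15: 1·15 3·5 5·3 15·1  μ→[1+(-1)+(-1)+1]=0

1, 0, 0, 0, 0, 0, 0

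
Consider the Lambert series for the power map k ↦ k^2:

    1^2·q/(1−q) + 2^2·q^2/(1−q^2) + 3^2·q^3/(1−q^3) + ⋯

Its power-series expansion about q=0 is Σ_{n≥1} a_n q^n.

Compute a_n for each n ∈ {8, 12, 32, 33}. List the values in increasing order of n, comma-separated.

85, 210, 1365, 1220

d|8:{8,4,2,1}  Σf=64+16+4+1=85
[q^12] f(1)=1,f(2)=4,f(3)=9,f(4)=16,f(6)=36,f(12)=144 ⇒ 210
[q^32] f(1)=1,f(2)=4,f(4)=16,f(8)=64,f(16)=256,f(32)=1024 ⇒ 1365
[q^33] f(1)=1,f(3)=9,f(11)=121,f(33)=1089 ⇒ 1220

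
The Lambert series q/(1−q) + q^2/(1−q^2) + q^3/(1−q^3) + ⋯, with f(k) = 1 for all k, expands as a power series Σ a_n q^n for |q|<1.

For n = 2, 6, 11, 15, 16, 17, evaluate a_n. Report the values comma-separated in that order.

2, 4, 2, 4, 5, 2

n=2: 2·1 1·2  f→[1+1]=2
n=6: 1·6 2·3 3·2 6·1  f→[1+1+1+1]=4
d|11:{1,11}  Σf=1+1=2
d|15:{15,5,3,1}  Σf=1+1+1+1=4
n=16: 16·1 8·2 4·4 2·8 1·16  f→[1+1+1+1+1]=5
q^17  k|17↦f(k): 1:1 17:1  a_17=2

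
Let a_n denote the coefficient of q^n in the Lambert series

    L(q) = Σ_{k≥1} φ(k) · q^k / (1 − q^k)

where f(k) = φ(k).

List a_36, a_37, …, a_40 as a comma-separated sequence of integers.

n=36: 36·1 18·2 12·3 9·4 6·6 4·9 3·12 2·18 1·36  φ→[12+6+4+6+2+2+2+1+1]=36
q^37  k|37↦φ(k): 37:36 1:1  a_37=37
d|38:{38,19,2,1}  Σφ=18+18+1+1=38
n=39: 1·39 3·13 13·3 39·1  φ→[1+2+12+24]=39
q^40  k|40↦φ(k): 1:1 2:1 4:2 5:4 8:4 10:4 20:8 40:16  a_40=40

36, 37, 38, 39, 40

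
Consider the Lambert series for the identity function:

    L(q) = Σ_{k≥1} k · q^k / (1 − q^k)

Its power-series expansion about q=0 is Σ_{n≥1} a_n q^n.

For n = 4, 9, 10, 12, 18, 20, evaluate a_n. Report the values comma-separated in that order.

d|4:{4,2,1}  Σf=4+2+1=7
q^9  k|9↦f(k): 1:1 3:3 9:9  a_9=13
q^10  k|10↦f(k): 1:1 2:2 5:5 10:10  a_10=18
q^12  k|12↦f(k): 12:12 6:6 4:4 3:3 2:2 1:1  a_12=28
q^18  k|18↦f(k): 1:1 2:2 3:3 6:6 9:9 18:18  a_18=39
n=20: 20·1 10·2 5·4 4·5 2·10 1·20  f→[20+10+5+4+2+1]=42

7, 13, 18, 28, 39, 42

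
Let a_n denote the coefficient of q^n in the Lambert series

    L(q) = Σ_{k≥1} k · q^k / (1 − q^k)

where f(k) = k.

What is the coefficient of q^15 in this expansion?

q^15  k|15↦f(k): 1:1 3:3 5:5 15:15  a_15=24

a_15 = 24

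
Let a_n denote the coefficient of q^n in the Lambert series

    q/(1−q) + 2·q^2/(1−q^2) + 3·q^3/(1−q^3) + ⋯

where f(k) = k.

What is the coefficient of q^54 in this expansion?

d|54:{1,2,3,6,9,18,27,54}  Σf=1+2+3+6+9+18+27+54=120

a_54 = 120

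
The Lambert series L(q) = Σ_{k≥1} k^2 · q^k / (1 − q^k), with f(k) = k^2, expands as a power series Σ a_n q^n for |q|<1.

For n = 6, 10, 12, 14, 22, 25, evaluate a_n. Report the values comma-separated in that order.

50, 130, 210, 250, 610, 651

d|6:{6,3,2,1}  Σf=36+9+4+1=50
[q^10] f(1)=1,f(2)=4,f(5)=25,f(10)=100 ⇒ 130
d|12:{12,6,4,3,2,1}  Σf=144+36+16+9+4+1=210
q^14  k|14↦f(k): 1:1 2:4 7:49 14:196  a_14=250
[q^22] f(1)=1,f(2)=4,f(11)=121,f(22)=484 ⇒ 610
[q^25] f(1)=1,f(5)=25,f(25)=625 ⇒ 651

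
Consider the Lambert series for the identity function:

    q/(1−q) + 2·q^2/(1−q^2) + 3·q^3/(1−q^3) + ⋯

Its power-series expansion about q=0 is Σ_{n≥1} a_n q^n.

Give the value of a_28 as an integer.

a_28 = 56

q^28  k|28↦f(k): 28:28 14:14 7:7 4:4 2:2 1:1  a_28=56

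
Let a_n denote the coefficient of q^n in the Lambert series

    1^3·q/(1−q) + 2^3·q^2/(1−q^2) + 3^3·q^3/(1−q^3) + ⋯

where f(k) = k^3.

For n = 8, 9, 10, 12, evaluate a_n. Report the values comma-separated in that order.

[q^8] f(1)=1,f(2)=8,f(4)=64,f(8)=512 ⇒ 585
q^9  k|9↦f(k): 1:1 3:27 9:729  a_9=757
d|10:{10,5,2,1}  Σf=1000+125+8+1=1134
q^12  k|12↦f(k): 12:1728 6:216 4:64 3:27 2:8 1:1  a_12=2044

585, 757, 1134, 2044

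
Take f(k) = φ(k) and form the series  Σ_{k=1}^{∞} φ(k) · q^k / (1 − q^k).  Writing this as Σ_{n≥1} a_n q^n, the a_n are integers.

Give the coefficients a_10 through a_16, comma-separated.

n=10: 10·1 5·2 2·5 1·10  φ→[4+4+1+1]=10
d|11:{1,11}  Σφ=1+10=11
n=12: 1·12 2·6 3·4 4·3 6·2 12·1  φ→[1+1+2+2+2+4]=12
q^13  k|13↦φ(k): 1:1 13:12  a_13=13
n=14: 1·14 2·7 7·2 14·1  φ→[1+1+6+6]=14
q^15  k|15↦φ(k): 1:1 3:2 5:4 15:8  a_15=15
n=16: 16·1 8·2 4·4 2·8 1·16  φ→[8+4+2+1+1]=16

10, 11, 12, 13, 14, 15, 16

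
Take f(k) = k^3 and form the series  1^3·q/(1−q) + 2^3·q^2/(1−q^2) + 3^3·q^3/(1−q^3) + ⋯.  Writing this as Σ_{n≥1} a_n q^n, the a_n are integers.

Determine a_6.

a_6 = 252

[q^6] f(1)=1,f(2)=8,f(3)=27,f(6)=216 ⇒ 252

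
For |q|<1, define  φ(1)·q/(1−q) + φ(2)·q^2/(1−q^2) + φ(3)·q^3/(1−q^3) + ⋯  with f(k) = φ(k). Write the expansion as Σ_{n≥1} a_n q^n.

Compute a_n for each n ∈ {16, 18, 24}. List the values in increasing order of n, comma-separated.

[q^16] φ(1)=1,φ(2)=1,φ(4)=2,φ(8)=4,φ(16)=8 ⇒ 16
d|18:{1,2,3,6,9,18}  Σφ=1+1+2+2+6+6=18
d|24:{24,12,8,6,4,3,2,1}  Σφ=8+4+4+2+2+2+1+1=24

16, 18, 24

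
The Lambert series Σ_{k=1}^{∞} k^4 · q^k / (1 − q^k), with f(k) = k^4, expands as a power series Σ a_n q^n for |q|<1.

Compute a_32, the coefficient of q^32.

a_32 = 1118481

n=32: 32·1 16·2 8·4 4·8 2·16 1·32  f→[1048576+65536+4096+256+16+1]=1118481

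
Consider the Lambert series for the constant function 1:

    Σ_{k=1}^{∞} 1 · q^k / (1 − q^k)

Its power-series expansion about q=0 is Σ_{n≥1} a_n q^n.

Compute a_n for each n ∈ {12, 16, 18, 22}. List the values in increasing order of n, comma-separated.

n=12: 1·12 2·6 3·4 4·3 6·2 12·1  f→[1+1+1+1+1+1]=6
d|16:{1,2,4,8,16}  Σf=1+1+1+1+1=5
[q^18] f(1)=1,f(2)=1,f(3)=1,f(6)=1,f(9)=1,f(18)=1 ⇒ 6
q^22  k|22↦f(k): 1:1 2:1 11:1 22:1  a_22=4

6, 5, 6, 4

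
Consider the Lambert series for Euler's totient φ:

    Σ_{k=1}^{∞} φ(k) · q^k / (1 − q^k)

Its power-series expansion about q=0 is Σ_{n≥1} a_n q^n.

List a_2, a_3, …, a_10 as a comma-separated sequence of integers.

q^2  k|2↦φ(k): 2:1 1:1  a_2=2
d|3:{3,1}  Σφ=2+1=3
d|4:{1,2,4}  Σφ=1+1+2=4
d|5:{5,1}  Σφ=4+1=5
d|6:{6,3,2,1}  Σφ=2+2+1+1=6
q^7  k|7↦φ(k): 7:6 1:1  a_7=7
[q^8] φ(1)=1,φ(2)=1,φ(4)=2,φ(8)=4 ⇒ 8
d|9:{1,3,9}  Σφ=1+2+6=9
[q^10] φ(10)=4,φ(5)=4,φ(2)=1,φ(1)=1 ⇒ 10

2, 3, 4, 5, 6, 7, 8, 9, 10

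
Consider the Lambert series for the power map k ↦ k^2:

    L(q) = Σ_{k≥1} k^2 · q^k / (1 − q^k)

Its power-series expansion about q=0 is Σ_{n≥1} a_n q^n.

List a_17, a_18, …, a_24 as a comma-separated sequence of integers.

d|17:{1,17}  Σf=1+289=290
d|18:{1,2,3,6,9,18}  Σf=1+4+9+36+81+324=455
n=19: 1·19 19·1  f→[1+361]=362
q^20  k|20↦f(k): 1:1 2:4 4:16 5:25 10:100 20:400  a_20=546
q^21  k|21↦f(k): 1:1 3:9 7:49 21:441  a_21=500
d|22:{1,2,11,22}  Σf=1+4+121+484=610
[q^23] f(1)=1,f(23)=529 ⇒ 530
[q^24] f(1)=1,f(2)=4,f(3)=9,f(4)=16,f(6)=36,f(8)=64,f(12)=144,f(24)=576 ⇒ 850

290, 455, 362, 546, 500, 610, 530, 850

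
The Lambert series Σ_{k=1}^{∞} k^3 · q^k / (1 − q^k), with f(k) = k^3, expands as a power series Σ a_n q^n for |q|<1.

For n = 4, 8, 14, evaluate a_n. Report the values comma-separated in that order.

73, 585, 3096

d|4:{4,2,1}  Σf=64+8+1=73
q^8  k|8↦f(k): 1:1 2:8 4:64 8:512  a_8=585
n=14: 1·14 2·7 7·2 14·1  f→[1+8+343+2744]=3096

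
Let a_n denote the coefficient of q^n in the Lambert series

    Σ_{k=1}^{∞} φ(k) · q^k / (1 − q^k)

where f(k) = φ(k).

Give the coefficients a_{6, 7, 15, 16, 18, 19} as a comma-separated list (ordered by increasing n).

d|6:{1,2,3,6}  Σφ=1+1+2+2=6
n=7: 1·7 7·1  φ→[1+6]=7
d|15:{1,3,5,15}  Σφ=1+2+4+8=15
n=16: 1·16 2·8 4·4 8·2 16·1  φ→[1+1+2+4+8]=16
d|18:{1,2,3,6,9,18}  Σφ=1+1+2+2+6+6=18
[q^19] φ(1)=1,φ(19)=18 ⇒ 19

6, 7, 15, 16, 18, 19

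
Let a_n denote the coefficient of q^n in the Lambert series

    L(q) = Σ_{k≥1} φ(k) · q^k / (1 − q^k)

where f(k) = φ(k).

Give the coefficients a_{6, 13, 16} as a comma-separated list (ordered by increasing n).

n=6: 1·6 2·3 3·2 6·1  φ→[1+1+2+2]=6
[q^13] φ(13)=12,φ(1)=1 ⇒ 13
q^16  k|16↦φ(k): 1:1 2:1 4:2 8:4 16:8  a_16=16

6, 13, 16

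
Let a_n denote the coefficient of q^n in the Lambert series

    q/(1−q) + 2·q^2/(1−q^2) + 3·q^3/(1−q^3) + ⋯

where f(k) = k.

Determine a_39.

n=39: 39·1 13·3 3·13 1·39  f→[39+13+3+1]=56

a_39 = 56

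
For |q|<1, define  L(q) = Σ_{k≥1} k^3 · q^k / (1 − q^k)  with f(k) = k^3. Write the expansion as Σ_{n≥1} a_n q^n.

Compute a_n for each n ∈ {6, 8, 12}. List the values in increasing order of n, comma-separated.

252, 585, 2044

n=6: 6·1 3·2 2·3 1·6  f→[216+27+8+1]=252
n=8: 1·8 2·4 4·2 8·1  f→[1+8+64+512]=585
n=12: 12·1 6·2 4·3 3·4 2·6 1·12  f→[1728+216+64+27+8+1]=2044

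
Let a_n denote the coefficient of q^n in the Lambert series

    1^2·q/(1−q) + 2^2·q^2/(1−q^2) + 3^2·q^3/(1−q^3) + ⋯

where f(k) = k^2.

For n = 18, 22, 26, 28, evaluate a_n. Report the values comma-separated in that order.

455, 610, 850, 1050

d|18:{1,2,3,6,9,18}  Σf=1+4+9+36+81+324=455
d|22:{1,2,11,22}  Σf=1+4+121+484=610
[q^26] f(26)=676,f(13)=169,f(2)=4,f(1)=1 ⇒ 850
n=28: 28·1 14·2 7·4 4·7 2·14 1·28  f→[784+196+49+16+4+1]=1050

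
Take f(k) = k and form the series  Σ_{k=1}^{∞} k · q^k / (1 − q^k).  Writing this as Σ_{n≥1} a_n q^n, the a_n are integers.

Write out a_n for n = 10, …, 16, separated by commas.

18, 12, 28, 14, 24, 24, 31

n=10: 10·1 5·2 2·5 1·10  f→[10+5+2+1]=18
n=11: 11·1 1·11  f→[11+1]=12
n=12: 1·12 2·6 3·4 4·3 6·2 12·1  f→[1+2+3+4+6+12]=28
[q^13] f(13)=13,f(1)=1 ⇒ 14
d|14:{14,7,2,1}  Σf=14+7+2+1=24
n=15: 15·1 5·3 3·5 1·15  f→[15+5+3+1]=24
[q^16] f(1)=1,f(2)=2,f(4)=4,f(8)=8,f(16)=16 ⇒ 31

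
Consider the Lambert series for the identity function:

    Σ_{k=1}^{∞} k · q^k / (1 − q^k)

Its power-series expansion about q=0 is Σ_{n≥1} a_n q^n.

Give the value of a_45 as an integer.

a_45 = 78

n=45: 45·1 15·3 9·5 5·9 3·15 1·45  f→[45+15+9+5+3+1]=78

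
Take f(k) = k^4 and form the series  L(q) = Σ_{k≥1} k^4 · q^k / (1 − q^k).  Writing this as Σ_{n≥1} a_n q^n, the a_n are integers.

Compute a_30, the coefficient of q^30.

a_30 = 872644

[q^30] f(30)=810000,f(15)=50625,f(10)=10000,f(6)=1296,f(5)=625,f(3)=81,f(2)=16,f(1)=1 ⇒ 872644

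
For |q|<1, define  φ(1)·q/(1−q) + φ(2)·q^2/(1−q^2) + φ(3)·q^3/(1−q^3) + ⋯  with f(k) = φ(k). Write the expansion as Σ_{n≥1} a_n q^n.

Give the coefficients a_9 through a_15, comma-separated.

q^9  k|9↦φ(k): 9:6 3:2 1:1  a_9=9
q^10  k|10↦φ(k): 10:4 5:4 2:1 1:1  a_10=10
[q^11] φ(1)=1,φ(11)=10 ⇒ 11
[q^12] φ(1)=1,φ(2)=1,φ(3)=2,φ(4)=2,φ(6)=2,φ(12)=4 ⇒ 12
q^13  k|13↦φ(k): 1:1 13:12  a_13=13
n=14: 1·14 2·7 7·2 14·1  φ→[1+1+6+6]=14
[q^15] φ(15)=8,φ(5)=4,φ(3)=2,φ(1)=1 ⇒ 15

9, 10, 11, 12, 13, 14, 15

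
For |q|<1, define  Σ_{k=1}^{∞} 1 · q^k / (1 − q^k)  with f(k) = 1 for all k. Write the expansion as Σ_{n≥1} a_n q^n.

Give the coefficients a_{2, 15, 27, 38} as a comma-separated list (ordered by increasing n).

2, 4, 4, 4

[q^2] f(1)=1,f(2)=1 ⇒ 2
q^15  k|15↦f(k): 15:1 5:1 3:1 1:1  a_15=4
d|27:{27,9,3,1}  Σf=1+1+1+1=4
q^38  k|38↦f(k): 1:1 2:1 19:1 38:1  a_38=4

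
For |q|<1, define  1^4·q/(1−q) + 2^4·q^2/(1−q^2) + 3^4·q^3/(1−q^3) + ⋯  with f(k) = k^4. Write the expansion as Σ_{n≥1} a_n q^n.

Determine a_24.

d|24:{24,12,8,6,4,3,2,1}  Σf=331776+20736+4096+1296+256+81+16+1=358258

a_24 = 358258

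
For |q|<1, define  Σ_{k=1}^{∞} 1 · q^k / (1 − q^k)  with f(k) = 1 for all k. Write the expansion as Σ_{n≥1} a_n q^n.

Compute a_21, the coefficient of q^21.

a_21 = 4

d|21:{1,3,7,21}  Σf=1+1+1+1=4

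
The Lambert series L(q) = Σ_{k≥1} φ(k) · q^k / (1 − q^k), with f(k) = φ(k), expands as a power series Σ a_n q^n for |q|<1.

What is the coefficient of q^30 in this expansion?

d|30:{1,2,3,5,6,10,15,30}  Σφ=1+1+2+4+2+4+8+8=30

a_30 = 30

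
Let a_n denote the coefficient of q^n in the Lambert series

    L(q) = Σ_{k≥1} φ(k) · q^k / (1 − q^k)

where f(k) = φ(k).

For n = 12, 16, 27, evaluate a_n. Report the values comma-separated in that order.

q^12  k|12↦φ(k): 12:4 6:2 4:2 3:2 2:1 1:1  a_12=12
d|16:{16,8,4,2,1}  Σφ=8+4+2+1+1=16
d|27:{27,9,3,1}  Σφ=18+6+2+1=27

12, 16, 27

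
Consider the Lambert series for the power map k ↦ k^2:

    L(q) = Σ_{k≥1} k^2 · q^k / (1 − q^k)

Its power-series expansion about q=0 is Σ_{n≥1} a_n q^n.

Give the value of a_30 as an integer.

a_30 = 1300

q^30  k|30↦f(k): 1:1 2:4 3:9 5:25 6:36 10:100 15:225 30:900  a_30=1300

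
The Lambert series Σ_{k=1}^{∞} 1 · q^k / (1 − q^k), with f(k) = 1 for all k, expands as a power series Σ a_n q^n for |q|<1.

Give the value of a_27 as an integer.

d|27:{1,3,9,27}  Σf=1+1+1+1=4

a_27 = 4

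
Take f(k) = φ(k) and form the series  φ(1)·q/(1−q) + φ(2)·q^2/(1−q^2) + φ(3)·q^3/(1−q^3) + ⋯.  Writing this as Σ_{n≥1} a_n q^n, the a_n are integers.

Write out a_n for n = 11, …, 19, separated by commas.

q^11  k|11↦φ(k): 1:1 11:10  a_11=11
n=12: 1·12 2·6 3·4 4·3 6·2 12·1  φ→[1+1+2+2+2+4]=12
q^13  k|13↦φ(k): 13:12 1:1  a_13=13
d|14:{1,2,7,14}  Σφ=1+1+6+6=14
d|15:{1,3,5,15}  Σφ=1+2+4+8=15
n=16: 1·16 2·8 4·4 8·2 16·1  φ→[1+1+2+4+8]=16
q^17  k|17↦φ(k): 1:1 17:16  a_17=17
d|18:{1,2,3,6,9,18}  Σφ=1+1+2+2+6+6=18
[q^19] φ(1)=1,φ(19)=18 ⇒ 19

11, 12, 13, 14, 15, 16, 17, 18, 19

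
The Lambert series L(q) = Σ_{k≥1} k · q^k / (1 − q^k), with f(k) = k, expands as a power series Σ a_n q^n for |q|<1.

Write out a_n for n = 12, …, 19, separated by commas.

q^12  k|12↦f(k): 12:12 6:6 4:4 3:3 2:2 1:1  a_12=28
q^13  k|13↦f(k): 1:1 13:13  a_13=14
d|14:{14,7,2,1}  Σf=14+7+2+1=24
q^15  k|15↦f(k): 1:1 3:3 5:5 15:15  a_15=24
d|16:{1,2,4,8,16}  Σf=1+2+4+8+16=31
n=17: 1·17 17·1  f→[1+17]=18
[q^18] f(18)=18,f(9)=9,f(6)=6,f(3)=3,f(2)=2,f(1)=1 ⇒ 39
[q^19] f(19)=19,f(1)=1 ⇒ 20

28, 14, 24, 24, 31, 18, 39, 20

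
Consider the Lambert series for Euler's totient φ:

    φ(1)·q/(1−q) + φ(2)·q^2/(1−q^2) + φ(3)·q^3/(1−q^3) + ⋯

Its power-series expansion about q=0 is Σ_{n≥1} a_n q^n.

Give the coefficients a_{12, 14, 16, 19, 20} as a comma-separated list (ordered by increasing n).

[q^12] φ(12)=4,φ(6)=2,φ(4)=2,φ(3)=2,φ(2)=1,φ(1)=1 ⇒ 12
[q^14] φ(14)=6,φ(7)=6,φ(2)=1,φ(1)=1 ⇒ 14
q^16  k|16↦φ(k): 16:8 8:4 4:2 2:1 1:1  a_16=16
[q^19] φ(19)=18,φ(1)=1 ⇒ 19
d|20:{1,2,4,5,10,20}  Σφ=1+1+2+4+4+8=20

12, 14, 16, 19, 20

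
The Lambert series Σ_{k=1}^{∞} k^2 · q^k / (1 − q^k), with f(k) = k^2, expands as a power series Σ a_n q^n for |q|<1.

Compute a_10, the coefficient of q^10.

n=10: 10·1 5·2 2·5 1·10  f→[100+25+4+1]=130

a_10 = 130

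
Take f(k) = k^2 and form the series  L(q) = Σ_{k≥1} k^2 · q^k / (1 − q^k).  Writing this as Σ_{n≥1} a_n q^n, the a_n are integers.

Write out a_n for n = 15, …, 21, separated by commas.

260, 341, 290, 455, 362, 546, 500

d|15:{1,3,5,15}  Σf=1+9+25+225=260
[q^16] f(16)=256,f(8)=64,f(4)=16,f(2)=4,f(1)=1 ⇒ 341
n=17: 17·1 1·17  f→[289+1]=290
q^18  k|18↦f(k): 1:1 2:4 3:9 6:36 9:81 18:324  a_18=455
d|19:{1,19}  Σf=1+361=362
d|20:{1,2,4,5,10,20}  Σf=1+4+16+25+100+400=546
n=21: 21·1 7·3 3·7 1·21  f→[441+49+9+1]=500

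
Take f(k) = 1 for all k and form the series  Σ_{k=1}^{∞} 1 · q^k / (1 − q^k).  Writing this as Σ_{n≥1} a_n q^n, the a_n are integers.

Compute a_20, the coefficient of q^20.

a_20 = 6

q^20  k|20↦f(k): 20:1 10:1 5:1 4:1 2:1 1:1  a_20=6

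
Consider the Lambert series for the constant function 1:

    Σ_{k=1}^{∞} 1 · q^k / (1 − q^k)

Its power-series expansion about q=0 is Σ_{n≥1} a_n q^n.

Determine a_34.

q^34  k|34↦f(k): 1:1 2:1 17:1 34:1  a_34=4

a_34 = 4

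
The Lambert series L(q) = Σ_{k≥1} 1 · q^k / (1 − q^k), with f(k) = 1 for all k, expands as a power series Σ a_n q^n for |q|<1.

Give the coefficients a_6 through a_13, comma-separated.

q^6  k|6↦f(k): 1:1 2:1 3:1 6:1  a_6=4
q^7  k|7↦f(k): 7:1 1:1  a_7=2
n=8: 8·1 4·2 2·4 1·8  f→[1+1+1+1]=4
[q^9] f(1)=1,f(3)=1,f(9)=1 ⇒ 3
[q^10] f(10)=1,f(5)=1,f(2)=1,f(1)=1 ⇒ 4
d|11:{1,11}  Σf=1+1=2
n=12: 1·12 2·6 3·4 4·3 6·2 12·1  f→[1+1+1+1+1+1]=6
d|13:{1,13}  Σf=1+1=2

4, 2, 4, 3, 4, 2, 6, 2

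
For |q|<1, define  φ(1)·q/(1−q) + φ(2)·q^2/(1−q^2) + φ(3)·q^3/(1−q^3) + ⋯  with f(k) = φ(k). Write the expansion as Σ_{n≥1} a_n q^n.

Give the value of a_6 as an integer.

n=6: 1·6 2·3 3·2 6·1  φ→[1+1+2+2]=6

a_6 = 6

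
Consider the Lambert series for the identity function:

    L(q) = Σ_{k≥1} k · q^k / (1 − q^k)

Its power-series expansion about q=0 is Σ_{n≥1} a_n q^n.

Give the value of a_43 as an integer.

n=43: 43·1 1·43  f→[43+1]=44

a_43 = 44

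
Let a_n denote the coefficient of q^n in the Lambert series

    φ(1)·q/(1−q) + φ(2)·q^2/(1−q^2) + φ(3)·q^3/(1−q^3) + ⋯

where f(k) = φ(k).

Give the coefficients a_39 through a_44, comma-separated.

n=39: 1·39 3·13 13·3 39·1  φ→[1+2+12+24]=39
[q^40] φ(40)=16,φ(20)=8,φ(10)=4,φ(8)=4,φ(5)=4,φ(4)=2,φ(2)=1,φ(1)=1 ⇒ 40
[q^41] φ(41)=40,φ(1)=1 ⇒ 41
n=42: 1·42 2·21 3·14 6·7 7·6 14·3 21·2 42·1  φ→[1+1+2+2+6+6+12+12]=42
d|43:{1,43}  Σφ=1+42=43
q^44  k|44↦φ(k): 1:1 2:1 4:2 11:10 22:10 44:20  a_44=44

39, 40, 41, 42, 43, 44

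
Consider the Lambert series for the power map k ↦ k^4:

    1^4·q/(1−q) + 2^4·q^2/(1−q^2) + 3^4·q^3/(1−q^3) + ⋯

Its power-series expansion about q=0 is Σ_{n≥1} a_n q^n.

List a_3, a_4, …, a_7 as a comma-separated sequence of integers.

n=3: 3·1 1·3  f→[81+1]=82
n=4: 4·1 2·2 1·4  f→[256+16+1]=273
n=5: 5·1 1·5  f→[625+1]=626
n=6: 1·6 2·3 3·2 6·1  f→[1+16+81+1296]=1394
q^7  k|7↦f(k): 7:2401 1:1  a_7=2402

82, 273, 626, 1394, 2402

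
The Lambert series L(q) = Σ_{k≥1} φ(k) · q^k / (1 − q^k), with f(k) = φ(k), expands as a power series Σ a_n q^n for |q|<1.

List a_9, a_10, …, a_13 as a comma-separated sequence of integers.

[q^9] φ(9)=6,φ(3)=2,φ(1)=1 ⇒ 9
q^10  k|10↦φ(k): 10:4 5:4 2:1 1:1  a_10=10
n=11: 11·1 1·11  φ→[10+1]=11
d|12:{12,6,4,3,2,1}  Σφ=4+2+2+2+1+1=12
n=13: 1·13 13·1  φ→[1+12]=13

9, 10, 11, 12, 13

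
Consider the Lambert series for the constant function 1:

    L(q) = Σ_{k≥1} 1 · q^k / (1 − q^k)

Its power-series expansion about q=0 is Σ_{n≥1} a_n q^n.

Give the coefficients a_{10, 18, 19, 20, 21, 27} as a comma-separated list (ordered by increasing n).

n=10: 10·1 5·2 2·5 1·10  f→[1+1+1+1]=4
d|18:{18,9,6,3,2,1}  Σf=1+1+1+1+1+1=6
d|19:{19,1}  Σf=1+1=2
d|20:{20,10,5,4,2,1}  Σf=1+1+1+1+1+1=6
q^21  k|21↦f(k): 1:1 3:1 7:1 21:1  a_21=4
n=27: 1·27 3·9 9·3 27·1  f→[1+1+1+1]=4

4, 6, 2, 6, 4, 4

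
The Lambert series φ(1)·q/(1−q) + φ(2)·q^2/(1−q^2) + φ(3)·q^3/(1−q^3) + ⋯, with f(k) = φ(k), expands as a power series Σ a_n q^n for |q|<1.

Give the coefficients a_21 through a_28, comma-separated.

[q^21] φ(1)=1,φ(3)=2,φ(7)=6,φ(21)=12 ⇒ 21
d|22:{22,11,2,1}  Σφ=10+10+1+1=22
q^23  k|23↦φ(k): 1:1 23:22  a_23=23
[q^24] φ(24)=8,φ(12)=4,φ(8)=4,φ(6)=2,φ(4)=2,φ(3)=2,φ(2)=1,φ(1)=1 ⇒ 24
d|25:{1,5,25}  Σφ=1+4+20=25
q^26  k|26↦φ(k): 26:12 13:12 2:1 1:1  a_26=26
q^27  k|27↦φ(k): 27:18 9:6 3:2 1:1  a_27=27
q^28  k|28↦φ(k): 1:1 2:1 4:2 7:6 14:6 28:12  a_28=28

21, 22, 23, 24, 25, 26, 27, 28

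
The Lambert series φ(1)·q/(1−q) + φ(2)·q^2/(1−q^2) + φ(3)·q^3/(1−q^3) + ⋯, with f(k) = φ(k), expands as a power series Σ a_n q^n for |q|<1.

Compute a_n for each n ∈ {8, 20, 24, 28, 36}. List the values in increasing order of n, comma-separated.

d|8:{1,2,4,8}  Σφ=1+1+2+4=8
q^20  k|20↦φ(k): 1:1 2:1 4:2 5:4 10:4 20:8  a_20=20
[q^24] φ(1)=1,φ(2)=1,φ(3)=2,φ(4)=2,φ(6)=2,φ(8)=4,φ(12)=4,φ(24)=8 ⇒ 24
n=28: 28·1 14·2 7·4 4·7 2·14 1·28  φ→[12+6+6+2+1+1]=28
n=36: 1·36 2·18 3·12 4·9 6·6 9·4 12·3 18·2 36·1  φ→[1+1+2+2+2+6+4+6+12]=36

8, 20, 24, 28, 36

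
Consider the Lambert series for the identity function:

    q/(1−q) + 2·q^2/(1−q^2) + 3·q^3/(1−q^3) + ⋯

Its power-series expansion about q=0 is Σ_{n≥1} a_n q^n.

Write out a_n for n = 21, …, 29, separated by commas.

32, 36, 24, 60, 31, 42, 40, 56, 30

d|21:{21,7,3,1}  Σf=21+7+3+1=32
n=22: 1·22 2·11 11·2 22·1  f→[1+2+11+22]=36
d|23:{23,1}  Σf=23+1=24
[q^24] f(1)=1,f(2)=2,f(3)=3,f(4)=4,f(6)=6,f(8)=8,f(12)=12,f(24)=24 ⇒ 60
q^25  k|25↦f(k): 1:1 5:5 25:25  a_25=31
[q^26] f(26)=26,f(13)=13,f(2)=2,f(1)=1 ⇒ 42
q^27  k|27↦f(k): 1:1 3:3 9:9 27:27  a_27=40
q^28  k|28↦f(k): 1:1 2:2 4:4 7:7 14:14 28:28  a_28=56
d|29:{1,29}  Σf=1+29=30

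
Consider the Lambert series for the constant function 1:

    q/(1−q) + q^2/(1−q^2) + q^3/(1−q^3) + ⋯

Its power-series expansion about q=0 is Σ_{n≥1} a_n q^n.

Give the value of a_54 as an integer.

a_54 = 8

n=54: 1·54 2·27 3·18 6·9 9·6 18·3 27·2 54·1  f→[1+1+1+1+1+1+1+1]=8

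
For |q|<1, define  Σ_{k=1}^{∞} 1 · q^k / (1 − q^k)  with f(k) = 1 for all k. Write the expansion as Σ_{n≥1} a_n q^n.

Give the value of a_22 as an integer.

a_22 = 4

[q^22] f(1)=1,f(2)=1,f(11)=1,f(22)=1 ⇒ 4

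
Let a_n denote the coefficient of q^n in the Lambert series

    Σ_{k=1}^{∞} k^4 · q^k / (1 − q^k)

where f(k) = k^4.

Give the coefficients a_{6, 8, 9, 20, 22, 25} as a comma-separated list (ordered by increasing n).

1394, 4369, 6643, 170898, 248914, 391251

q^6  k|6↦f(k): 1:1 2:16 3:81 6:1296  a_6=1394
[q^8] f(8)=4096,f(4)=256,f(2)=16,f(1)=1 ⇒ 4369
q^9  k|9↦f(k): 1:1 3:81 9:6561  a_9=6643
q^20  k|20↦f(k): 20:160000 10:10000 5:625 4:256 2:16 1:1  a_20=170898
d|22:{22,11,2,1}  Σf=234256+14641+16+1=248914
d|25:{1,5,25}  Σf=1+625+390625=391251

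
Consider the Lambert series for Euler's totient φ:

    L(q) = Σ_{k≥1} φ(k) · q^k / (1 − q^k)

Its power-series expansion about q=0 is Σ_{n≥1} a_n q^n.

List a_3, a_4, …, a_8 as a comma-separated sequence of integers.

[q^3] φ(3)=2,φ(1)=1 ⇒ 3
n=4: 1·4 2·2 4·1  φ→[1+1+2]=4
d|5:{5,1}  Σφ=4+1=5
d|6:{6,3,2,1}  Σφ=2+2+1+1=6
n=7: 7·1 1·7  φ→[6+1]=7
n=8: 1·8 2·4 4·2 8·1  φ→[1+1+2+4]=8

3, 4, 5, 6, 7, 8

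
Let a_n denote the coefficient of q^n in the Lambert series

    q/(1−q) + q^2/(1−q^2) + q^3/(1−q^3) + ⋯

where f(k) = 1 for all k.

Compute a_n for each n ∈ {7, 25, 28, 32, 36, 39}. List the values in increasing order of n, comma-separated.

2, 3, 6, 6, 9, 4

n=7: 1·7 7·1  f→[1+1]=2
n=25: 1·25 5·5 25·1  f→[1+1+1]=3
[q^28] f(28)=1,f(14)=1,f(7)=1,f(4)=1,f(2)=1,f(1)=1 ⇒ 6
d|32:{1,2,4,8,16,32}  Σf=1+1+1+1+1+1=6
d|36:{1,2,3,4,6,9,12,18,36}  Σf=1+1+1+1+1+1+1+1+1=9
d|39:{1,3,13,39}  Σf=1+1+1+1=4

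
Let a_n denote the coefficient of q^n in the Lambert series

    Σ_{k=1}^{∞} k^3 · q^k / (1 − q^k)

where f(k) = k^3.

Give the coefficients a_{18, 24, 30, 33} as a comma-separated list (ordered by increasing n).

q^18  k|18↦f(k): 18:5832 9:729 6:216 3:27 2:8 1:1  a_18=6813
q^24  k|24↦f(k): 24:13824 12:1728 8:512 6:216 4:64 3:27 2:8 1:1  a_24=16380
[q^30] f(30)=27000,f(15)=3375,f(10)=1000,f(6)=216,f(5)=125,f(3)=27,f(2)=8,f(1)=1 ⇒ 31752
q^33  k|33↦f(k): 1:1 3:27 11:1331 33:35937  a_33=37296

6813, 16380, 31752, 37296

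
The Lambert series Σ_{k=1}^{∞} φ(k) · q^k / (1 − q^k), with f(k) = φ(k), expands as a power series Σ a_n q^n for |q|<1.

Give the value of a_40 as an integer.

n=40: 40·1 20·2 10·4 8·5 5·8 4·10 2·20 1·40  φ→[16+8+4+4+4+2+1+1]=40

a_40 = 40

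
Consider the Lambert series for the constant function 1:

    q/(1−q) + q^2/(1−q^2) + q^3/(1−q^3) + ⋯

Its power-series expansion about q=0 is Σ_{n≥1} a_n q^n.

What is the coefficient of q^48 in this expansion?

d|48:{1,2,3,4,6,8,12,16,24,48}  Σf=1+1+1+1+1+1+1+1+1+1=10

a_48 = 10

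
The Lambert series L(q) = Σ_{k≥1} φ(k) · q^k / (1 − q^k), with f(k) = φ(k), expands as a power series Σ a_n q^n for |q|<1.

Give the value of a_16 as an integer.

n=16: 1·16 2·8 4·4 8·2 16·1  φ→[1+1+2+4+8]=16

a_16 = 16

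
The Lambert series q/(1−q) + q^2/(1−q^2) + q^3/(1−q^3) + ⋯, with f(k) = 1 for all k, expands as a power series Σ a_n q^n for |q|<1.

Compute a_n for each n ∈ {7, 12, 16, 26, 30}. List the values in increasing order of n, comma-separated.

d|7:{7,1}  Σf=1+1=2
d|12:{12,6,4,3,2,1}  Σf=1+1+1+1+1+1=6
q^16  k|16↦f(k): 1:1 2:1 4:1 8:1 16:1  a_16=5
d|26:{1,2,13,26}  Σf=1+1+1+1=4
q^30  k|30↦f(k): 1:1 2:1 3:1 5:1 6:1 10:1 15:1 30:1  a_30=8

2, 6, 5, 4, 8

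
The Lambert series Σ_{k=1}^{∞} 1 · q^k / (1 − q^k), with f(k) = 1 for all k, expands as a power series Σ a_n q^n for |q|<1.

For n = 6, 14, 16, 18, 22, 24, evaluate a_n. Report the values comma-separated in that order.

d|6:{1,2,3,6}  Σf=1+1+1+1=4
n=14: 14·1 7·2 2·7 1·14  f→[1+1+1+1]=4
d|16:{16,8,4,2,1}  Σf=1+1+1+1+1=5
d|18:{18,9,6,3,2,1}  Σf=1+1+1+1+1+1=6
q^22  k|22↦f(k): 22:1 11:1 2:1 1:1  a_22=4
[q^24] f(1)=1,f(2)=1,f(3)=1,f(4)=1,f(6)=1,f(8)=1,f(12)=1,f(24)=1 ⇒ 8

4, 4, 5, 6, 4, 8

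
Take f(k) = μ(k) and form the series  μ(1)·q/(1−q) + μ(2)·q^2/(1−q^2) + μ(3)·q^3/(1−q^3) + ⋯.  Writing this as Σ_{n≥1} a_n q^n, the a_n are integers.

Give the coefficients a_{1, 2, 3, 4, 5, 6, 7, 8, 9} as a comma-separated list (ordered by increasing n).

1, 0, 0, 0, 0, 0, 0, 0, 0

q^1  k|1↦μ(k): 1:1  a_1=1
n=2: 1·2 2·1  μ→[1+(-1)]=0
[q^3] μ(3)=-1,μ(1)=1 ⇒ 0
[q^4] μ(4)=0,μ(2)=-1,μ(1)=1 ⇒ 0
n=5: 1·5 5·1  μ→[1+(-1)]=0
[q^6] μ(1)=1,μ(2)=-1,μ(3)=-1,μ(6)=1 ⇒ 0
q^7  k|7↦μ(k): 7:-1 1:1  a_7=0
q^8  k|8↦μ(k): 8:0 4:0 2:-1 1:1  a_8=0
d|9:{9,3,1}  Σμ=0+(-1)+1=0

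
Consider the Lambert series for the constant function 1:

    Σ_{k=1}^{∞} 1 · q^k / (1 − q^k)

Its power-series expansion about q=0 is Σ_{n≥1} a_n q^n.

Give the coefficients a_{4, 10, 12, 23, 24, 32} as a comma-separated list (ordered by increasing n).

q^4  k|4↦f(k): 1:1 2:1 4:1  a_4=3
q^10  k|10↦f(k): 1:1 2:1 5:1 10:1  a_10=4
d|12:{1,2,3,4,6,12}  Σf=1+1+1+1+1+1=6
d|23:{1,23}  Σf=1+1=2
d|24:{1,2,3,4,6,8,12,24}  Σf=1+1+1+1+1+1+1+1=8
q^32  k|32↦f(k): 1:1 2:1 4:1 8:1 16:1 32:1  a_32=6

3, 4, 6, 2, 8, 6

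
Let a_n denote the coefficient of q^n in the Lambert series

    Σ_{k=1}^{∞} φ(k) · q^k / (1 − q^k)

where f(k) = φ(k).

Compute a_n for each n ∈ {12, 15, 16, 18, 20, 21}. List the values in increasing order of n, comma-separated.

n=12: 12·1 6·2 4·3 3·4 2·6 1·12  φ→[4+2+2+2+1+1]=12
q^15  k|15↦φ(k): 1:1 3:2 5:4 15:8  a_15=15
q^16  k|16↦φ(k): 1:1 2:1 4:2 8:4 16:8  a_16=16
d|18:{1,2,3,6,9,18}  Σφ=1+1+2+2+6+6=18
[q^20] φ(20)=8,φ(10)=4,φ(5)=4,φ(4)=2,φ(2)=1,φ(1)=1 ⇒ 20
n=21: 21·1 7·3 3·7 1·21  φ→[12+6+2+1]=21

12, 15, 16, 18, 20, 21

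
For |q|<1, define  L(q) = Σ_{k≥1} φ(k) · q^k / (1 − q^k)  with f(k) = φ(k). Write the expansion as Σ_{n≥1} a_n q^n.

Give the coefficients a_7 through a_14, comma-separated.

n=7: 7·1 1·7  φ→[6+1]=7
d|8:{8,4,2,1}  Σφ=4+2+1+1=8
[q^9] φ(9)=6,φ(3)=2,φ(1)=1 ⇒ 9
q^10  k|10↦φ(k): 10:4 5:4 2:1 1:1  a_10=10
n=11: 11·1 1·11  φ→[10+1]=11
q^12  k|12↦φ(k): 12:4 6:2 4:2 3:2 2:1 1:1  a_12=12
n=13: 13·1 1·13  φ→[12+1]=13
q^14  k|14↦φ(k): 14:6 7:6 2:1 1:1  a_14=14

7, 8, 9, 10, 11, 12, 13, 14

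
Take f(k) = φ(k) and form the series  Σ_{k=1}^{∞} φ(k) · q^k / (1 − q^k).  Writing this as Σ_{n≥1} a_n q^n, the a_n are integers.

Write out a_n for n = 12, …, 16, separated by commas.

d|12:{1,2,3,4,6,12}  Σφ=1+1+2+2+2+4=12
[q^13] φ(1)=1,φ(13)=12 ⇒ 13
[q^14] φ(1)=1,φ(2)=1,φ(7)=6,φ(14)=6 ⇒ 14
n=15: 1·15 3·5 5·3 15·1  φ→[1+2+4+8]=15
d|16:{16,8,4,2,1}  Σφ=8+4+2+1+1=16

12, 13, 14, 15, 16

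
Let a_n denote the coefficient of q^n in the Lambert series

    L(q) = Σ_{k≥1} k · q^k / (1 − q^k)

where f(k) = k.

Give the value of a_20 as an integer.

[q^20] f(1)=1,f(2)=2,f(4)=4,f(5)=5,f(10)=10,f(20)=20 ⇒ 42

a_20 = 42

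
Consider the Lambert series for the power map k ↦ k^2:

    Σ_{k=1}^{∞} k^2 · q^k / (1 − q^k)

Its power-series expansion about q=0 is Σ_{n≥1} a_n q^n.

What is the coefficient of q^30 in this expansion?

a_30 = 1300

d|30:{1,2,3,5,6,10,15,30}  Σf=1+4+9+25+36+100+225+900=1300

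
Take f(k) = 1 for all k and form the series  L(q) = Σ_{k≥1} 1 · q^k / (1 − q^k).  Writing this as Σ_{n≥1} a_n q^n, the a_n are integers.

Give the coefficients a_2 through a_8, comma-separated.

2, 2, 3, 2, 4, 2, 4

d|2:{2,1}  Σf=1+1=2
n=3: 3·1 1·3  f→[1+1]=2
n=4: 4·1 2·2 1·4  f→[1+1+1]=3
d|5:{5,1}  Σf=1+1=2
[q^6] f(1)=1,f(2)=1,f(3)=1,f(6)=1 ⇒ 4
q^7  k|7↦f(k): 7:1 1:1  a_7=2
q^8  k|8↦f(k): 8:1 4:1 2:1 1:1  a_8=4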